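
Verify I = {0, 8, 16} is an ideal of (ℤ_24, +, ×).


Check ideal conditions for I = {0, 8, 16} in ℤ_24:
(1) I is an additive subgroup? Yes
(2) For r ∈ ℤ_24 and a ∈ I: r·a ∈ I? Yes

Yes, I is an ideal of ℤ_24


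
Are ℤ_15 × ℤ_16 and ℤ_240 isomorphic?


Comparing ℤ_15 × ℤ_16 and ℤ_240:
gcd(15,16) = 1, so ℤ_15 × ℤ_16 ≅ ℤ_240 (CRT)

Yes, ℤ_15 × ℤ_16 ≅ ℤ_240


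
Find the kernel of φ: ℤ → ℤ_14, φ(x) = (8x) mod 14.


Kernel = preimage of identity
ker(φ) = {x ∈ ℤ : 8x ≡ 0 (mod 14)}. gcd(8,14) = 2, so 8x ≡ 0 (mod 14) ⟺ x ≡ 0 (mod 14/2 = 7). Hence ker(φ) = 7ℤ

ker(φ) = 7ℤ


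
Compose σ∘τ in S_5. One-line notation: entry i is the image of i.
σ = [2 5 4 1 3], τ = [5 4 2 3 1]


σ∘τ: apply τ first, then σ
1 →τ 5 →σ 3
2 →τ 4 →σ 1
3 →τ 2 →σ 5
4 →τ 3 →σ 4
5 →τ 1 →σ 2

σ∘τ = [3 1 5 4 2]


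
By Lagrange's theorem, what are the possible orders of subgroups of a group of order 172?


Lagrange's theorem: |H| divides |G|
|G| = 172
Divisors of 172: 1, 2, 4, 43, 86, 172

Possible subgroup orders: {1, 2, 4, 43, 86, 172}


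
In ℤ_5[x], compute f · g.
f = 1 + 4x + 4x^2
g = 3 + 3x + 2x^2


Expand and collect like terms; reduce coefficients mod 5:
x^0: 1·3 = 3 ≡ 3 (mod 5)
x^1: 1·3 + 4·3 = 15 ≡ 0 (mod 5)
x^2: 1·2 + 4·3 + 4·3 = 26 ≡ 1 (mod 5)
x^3: 4·2 + 4·3 = 20 ≡ 0 (mod 5)
x^4: 4·2 = 8 ≡ 3 (mod 5)
Result: 3 + x^2 + 3x^4

f · g = 3 + x^2 + 3x^4


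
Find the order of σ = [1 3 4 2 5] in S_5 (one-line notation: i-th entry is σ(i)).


Cycle decomposition: (2 3 4)
Cycle lengths: 3
Order = lcm(3) = 3

ord(σ) = 3


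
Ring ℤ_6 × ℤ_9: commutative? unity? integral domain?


Direct product ring; commutative with unity (1,1); but (1,0)·(0,1) = (0,0) gives zero divisors, so not an integral domain
Commutative: Yes
Integral domain: No
Has unity: Yes

ℤ_6 × ℤ_9: Commutative=Yes, Unity=Yes


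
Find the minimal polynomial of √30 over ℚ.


√30 satisfies x² - 30 = 0, irreducible over ℚ since 30 is squarefree

Minimal polynomial: x² - 30


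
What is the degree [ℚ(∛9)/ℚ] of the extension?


∛9 has minimal polynomial x³ - 9 (irreducible over ℚ since 9 is not a perfect cube)

[ℚ(∛9)/ℚ] = 3


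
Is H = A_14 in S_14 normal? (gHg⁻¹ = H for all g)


H = A_14 in S_14
A_14 has index 2 in S_14, and every subgroup of index 2 is normal

Yes, normal subgroup


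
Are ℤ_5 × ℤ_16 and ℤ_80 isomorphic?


Comparing ℤ_5 × ℤ_16 and ℤ_80:
gcd(5,16) = 1, so ℤ_5 × ℤ_16 ≅ ℤ_80 (CRT)

Yes, ℤ_5 × ℤ_16 ≅ ℤ_80


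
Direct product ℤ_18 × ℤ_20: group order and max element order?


|ℤ_18 × ℤ_20| = 18 × 20 = 360
Max element order = lcm(18,20) = 180
Cyclic? No (gcd=2)

|ℤ_18×ℤ_20| = 360, max element order = 180


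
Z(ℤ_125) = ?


Z(G) = {g ∈ G | gx = xg for all x ∈ G}
ℤ_125 is abelian, so Z(G) = G

Z(ℤ_125) = ℤ_125


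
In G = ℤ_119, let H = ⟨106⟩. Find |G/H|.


|⟨106⟩| = n / gcd(106, 119) = 119 / 1 = 119
H is normal (ℤ_119 is abelian).
|G/H| = |G| / |H| = 119 / 119 = 1

|G/H| = 1


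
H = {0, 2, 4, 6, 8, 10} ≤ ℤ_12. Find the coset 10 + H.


10 + H = {10 + h (mod 12) : h ∈ H}
10+0=10, 10+2=0, 10+4=2, 10+6=4, 10+8=6, 10+10=8
10 + H = {0, 2, 4, 6, 8, 10} = 0 + H

10 + H = {0, 2, 4, 6, 8, 10}


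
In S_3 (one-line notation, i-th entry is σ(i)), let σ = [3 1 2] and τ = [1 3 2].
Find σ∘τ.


σ∘τ: apply τ first, then σ
1 →τ 1 →σ 3
2 →τ 3 →σ 2
3 →τ 2 →σ 1

σ∘τ = [3 2 1]


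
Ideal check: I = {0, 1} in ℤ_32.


Check ideal conditions for I = {0, 1} in ℤ_32:
(1) I is an additive subgroup? No
(2) For r ∈ ℤ_32 and a ∈ I: r·a ∈ I? No  [counterexample: r=2, a=1, r·a mod 32 = 2 ∉ I]

No, I is not an ideal of ℤ_32


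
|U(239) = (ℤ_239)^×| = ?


U(n) is the group of units mod n; |U(n)| = φ(n)
|U(239)| = φ(239) = 238

|U(239) = (ℤ_239)^×| = 238


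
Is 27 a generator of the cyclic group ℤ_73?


g generates ℤ_n iff gcd(g, n) = 1
gcd(27, 73) = 1
Since gcd = 1, 27 is a generator.

Yes, 27 generates ℤ_73


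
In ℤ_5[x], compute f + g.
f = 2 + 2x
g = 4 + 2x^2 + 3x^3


Add coefficients mod 5:
x^0: 2 + 4 = 1 (mod 5)
x^1: 2 + 0 = 2 (mod 5)
x^2: 0 + 2 = 2 (mod 5)
x^3: 0 + 3 = 3 (mod 5)
Result: 1 + 2x + 2x^2 + 3x^3

f + g = 1 + 2x + 2x^2 + 3x^3


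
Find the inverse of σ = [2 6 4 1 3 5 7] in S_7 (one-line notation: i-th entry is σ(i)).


To find σ⁻¹, swap domain and range:
σ(1) = 2 → σ⁻¹(2) = 1
σ(2) = 6 → σ⁻¹(6) = 2
σ(3) = 4 → σ⁻¹(4) = 3
σ(4) = 1 → σ⁻¹(1) = 4
σ(5) = 3 → σ⁻¹(3) = 5
σ(6) = 5 → σ⁻¹(5) = 6
σ(7) = 7 → σ⁻¹(7) = 7

σ⁻¹ = [4 1 5 3 6 2 7]


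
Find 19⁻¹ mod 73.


Use the extended Euclidean algorithm to write 1 = 19·s + 73·t; then s mod 73 is the inverse.
Euclidean algorithm:
  19 = 0·73 + 19
  73 = 3·19 + 16
  19 = 1·16 + 3
  16 = 5·3 + 1
  3 = 3·1 + 0
gcd(19,73) = 1
Back-substitution gives: 19·(-23) + 73·(6) = 1
So 19⁻¹ ≡ -23 ≡ 50 (mod 73)
Check: 19 × 50 = 950 ≡ 1 (mod 73) ✓

19⁻¹ ≡ 50 (mod 73)


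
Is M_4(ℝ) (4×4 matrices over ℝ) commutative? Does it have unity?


Matrix multiplication is non-commutative for n ≥ 2; the identity matrix I is the unity; singular matrices give zero divisors, so not an integral domain
Commutative: No
Integral domain: No
Has unity: Yes

M_4(ℝ) (4×4 matrices over ℝ): Commutative=No, Unity=Yes


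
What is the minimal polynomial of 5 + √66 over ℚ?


Let α = 5 + √66. Then α - 5 = √66, so (α - 5)² = 66, giving α² - 10α - 41 = 0. Degree 2 and α ∉ ℚ, so this is the minimal polynomial.

Minimal polynomial: x² - 10x - 41


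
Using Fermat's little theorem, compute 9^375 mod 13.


Fermat's little theorem: if p is prime and gcd(a,p)=1, then a^(p-1) ≡ 1 (mod p)
p = 13 is prime, gcd(9,13) = 1
Reduce exponent: 375 mod 12 = 3
So 9^375 ≡ 9^3 (mod 13)
9^3 mod 13 = 1

9^375 ≡ 1 (mod 13)


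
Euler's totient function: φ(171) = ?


Factor n: 171 = 3^2 × 19
φ(n) = n · ∏(1 - 1/p) over distinct primes p | n
φ(171) = 171 · (1 - 1/3) · (1 - 1/19) = 108

φ(171) = 108


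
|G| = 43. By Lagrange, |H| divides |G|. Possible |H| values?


Lagrange's theorem: |H| divides |G|
|G| = 43
Divisors of 43: 1, 43

Possible subgroup orders: {1, 43}


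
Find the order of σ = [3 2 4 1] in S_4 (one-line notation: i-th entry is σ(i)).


Cycle decomposition: (1 3 4)
Cycle lengths: 3
Order = lcm(3) = 3

ord(σ) = 3


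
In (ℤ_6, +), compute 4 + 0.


Operation: addition mod 6
4 + 0 = (a + b) mod 6 with a = 4, b = 0

4 + 0 = 4


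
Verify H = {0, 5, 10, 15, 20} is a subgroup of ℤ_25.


Subgroup test for H = {0, 5, 10, 15, 20} in (ℤ_25, +):
(1) 0 ∈ H? Yes
(2) Closure: for all a,b ∈ H, (a+b) mod 25 ∈ H? Yes
(3) Inverses: for all a ∈ H, -a mod 25 ∈ H? Yes

Yes, H is a subgroup of ℤ_25


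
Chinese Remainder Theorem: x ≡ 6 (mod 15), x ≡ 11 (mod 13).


m₁ = 15, m₂ = 13, gcd = 1, so CRT applies. M = m₁·m₂ = 195
Let M₁ = M/m₁ = 13, M₂ = M/m₂ = 15
Find y₁ ≡ M₁⁻¹ (mod m₁): 13⁻¹ ≡ 7 (mod 15)
Find y₂ ≡ M₂⁻¹ (mod m₂): 15⁻¹ ≡ 7 (mod 13)
x = a₁·M₁·y₁ + a₂·M₂·y₂ = 6·13·7 + 11·15·7 = 1701
Reduce mod 195: x ≡ 141
Check: 141 mod 15 = 6 ✓, 141 mod 13 = 11 ✓

x ≡ 141 (mod 195)


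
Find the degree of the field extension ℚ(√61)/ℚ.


√61 has minimal polynomial x² - 61 (irreducible over ℚ since 61 is squarefree)

[ℚ(√61)/ℚ] = 2


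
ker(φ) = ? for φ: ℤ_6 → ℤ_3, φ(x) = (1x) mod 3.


Kernel = preimage of identity
ker(φ) = {x ∈ ℤ_6 : 1x ≡ 0 (mod 3)}. Since 3 | 6, φ is well-defined. The kernel is the cyclic subgroup ⟨3⟩ of ℤ_6 (order 2), i.e. {0, 3}

ker(φ) = {0, 3}


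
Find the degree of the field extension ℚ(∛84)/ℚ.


∛84 has minimal polynomial x³ - 84 (irreducible over ℚ since 84 is not a perfect cube)

[ℚ(∛84)/ℚ] = 3


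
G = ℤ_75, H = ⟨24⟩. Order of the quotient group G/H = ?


|⟨24⟩| = n / gcd(24, 75) = 75 / 3 = 25
H is normal (ℤ_75 is abelian).
|G/H| = |G| / |H| = 75 / 25 = 3

|G/H| = 3


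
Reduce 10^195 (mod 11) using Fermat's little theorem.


Fermat's little theorem: if p is prime and gcd(a,p)=1, then a^(p-1) ≡ 1 (mod p)
p = 11 is prime, gcd(10,11) = 1
Reduce exponent: 195 mod 10 = 5
So 10^195 ≡ 10^5 (mod 11)
10^5 mod 11 = 10

10^195 ≡ 10 (mod 11)


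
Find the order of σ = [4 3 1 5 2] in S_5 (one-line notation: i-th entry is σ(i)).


Cycle decomposition: (1 4 5 2 3)
Cycle lengths: 5
Order = lcm(5) = 5

ord(σ) = 5


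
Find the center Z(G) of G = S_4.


Z(G) = {g ∈ G | gx = xg for all x ∈ G}
S_n is non-abelian for n ≥ 3; Z(S_4) is trivial

Z(S_4) = {e}


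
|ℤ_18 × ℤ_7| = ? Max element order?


|ℤ_18 × ℤ_7| = 18 × 7 = 126
Max element order = lcm(18,7) = 126
Cyclic? Yes (gcd=1)

|ℤ_18×ℤ_7| = 126, max element order = 126


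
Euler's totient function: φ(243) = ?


Factor n: 243 = 3^5
φ(n) = n · ∏(1 - 1/p) over distinct primes p | n
φ(243) = 243 · (1 - 1/3) = 162

φ(243) = 162


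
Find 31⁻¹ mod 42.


Use the extended Euclidean algorithm to write 1 = 31·s + 42·t; then s mod 42 is the inverse.
Euclidean algorithm:
  31 = 0·42 + 31
  42 = 1·31 + 11
  31 = 2·11 + 9
  11 = 1·9 + 2
  9 = 4·2 + 1
  2 = 2·1 + 0
gcd(31,42) = 1
Back-substitution gives: 31·(19) + 42·(-14) = 1
So 31⁻¹ ≡ 19 ≡ 19 (mod 42)
Check: 31 × 19 = 589 ≡ 1 (mod 42) ✓

31⁻¹ ≡ 19 (mod 42)


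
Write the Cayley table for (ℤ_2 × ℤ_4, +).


Elements: {(0,0), (0,1), (0,2), (0,3), (1,0), (1,1), (1,2), (1,3)}
Operation: componentwise addition mod (2, 4)
Entry (a, b) = ((a₁+b₁) mod 2, (a₂+b₂) mod 4)

Cayley table:
      | (0,0) | (0,1) | (0,2) | (0,3) | (1,0) | (1,1) | (1,2) | (1,3)
(0,0) | (0,0) | (0,1) | (0,2) | (0,3) | (1,0) | (1,1) | (1,2) | (1,3)
(0,1) | (0,1) | (0,2) | (0,3) | (0,0) | (1,1) | (1,2) | (1,3) | (1,0)
(0,2) | (0,2) | (0,3) | (0,0) | (0,1) | (1,2) | (1,3) | (1,0) | (1,1)
(0,3) | (0,3) | (0,0) | (0,1) | (0,2) | (1,3) | (1,0) | (1,1) | (1,2)
(1,0) | (1,0) | (1,1) | (1,2) | (1,3) | (0,0) | (0,1) | (0,2) | (0,3)
(1,1) | (1,1) | (1,2) | (1,3) | (1,0) | (0,1) | (0,2) | (0,3) | (0,0)
(1,2) | (1,2) | (1,3) | (1,0) | (1,1) | (0,2) | (0,3) | (0,0) | (0,1)
(1,3) | (1,3) | (1,0) | (1,1) | (1,2) | (0,3) | (0,0) | (0,1) | (0,2)


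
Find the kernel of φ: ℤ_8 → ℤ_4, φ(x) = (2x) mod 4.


Kernel = preimage of identity
ker(φ) = {x ∈ ℤ_8 : 2x ≡ 0 (mod 4)}. Since 4 | 8, φ is well-defined. The kernel is the cyclic subgroup ⟨2⟩ of ℤ_8 (order 4), i.e. {0, 2, 4, 6}

ker(φ) = {0, 2, 4, 6}


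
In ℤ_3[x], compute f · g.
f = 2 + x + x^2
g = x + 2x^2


Expand and collect like terms; reduce coefficients mod 3:
x^0: 2·0 = 0 ≡ 0 (mod 3)
x^1: 2·1 + 1·0 = 2 ≡ 2 (mod 3)
x^2: 2·2 + 1·1 + 1·0 = 5 ≡ 2 (mod 3)
x^3: 1·2 + 1·1 = 3 ≡ 0 (mod 3)
x^4: 1·2 = 2 ≡ 2 (mod 3)
Result: 2x + 2x^2 + 2x^4

f · g = 2x + 2x^2 + 2x^4


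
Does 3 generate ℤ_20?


g generates ℤ_n iff gcd(g, n) = 1
gcd(3, 20) = 1
Since gcd = 1, 3 is a generator.

Yes, 3 generates ℤ_20


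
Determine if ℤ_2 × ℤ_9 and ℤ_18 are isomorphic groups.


Comparing ℤ_2 × ℤ_9 and ℤ_18:
gcd(2,9) = 1, so ℤ_2 × ℤ_9 ≅ ℤ_18 (CRT)

Yes, ℤ_2 × ℤ_9 ≅ ℤ_18


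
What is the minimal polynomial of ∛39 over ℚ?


∛39 satisfies x³ - 39 = 0, irreducible over ℚ (no rational root; 39 is not a perfect cube)

Minimal polynomial: x³ - 39


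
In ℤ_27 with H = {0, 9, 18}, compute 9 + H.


9 + H = {9 + h (mod 27) : h ∈ H}
9+0=9, 9+9=18, 9+18=0
9 + H = {0, 9, 18} = 0 + H

9 + H = {0, 9, 18}


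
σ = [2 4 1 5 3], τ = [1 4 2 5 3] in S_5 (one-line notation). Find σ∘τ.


σ∘τ: apply τ first, then σ
1 →τ 1 →σ 2
2 →τ 4 →σ 5
3 →τ 2 →σ 4
4 →τ 5 →σ 3
5 →τ 3 →σ 1

σ∘τ = [2 5 4 3 1]


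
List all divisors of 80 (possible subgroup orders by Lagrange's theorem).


Lagrange's theorem: |H| divides |G|
|G| = 80
Divisors of 80: 1, 2, 4, 5, 8, 10, 16, 20, 40, 80

Possible subgroup orders: {1, 2, 4, 5, 8, 10, 16, 20, 40, 80}


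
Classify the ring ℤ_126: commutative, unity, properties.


ℤ_126 is a commutative ring with unity 1; 126 = 2×63 is composite, so 2·63 ≡ 0 gives zero divisors (not an integral domain)
Commutative: Yes
Integral domain: No
Has unity: Yes

ℤ_126: Commutative=Yes, Unity=Yes


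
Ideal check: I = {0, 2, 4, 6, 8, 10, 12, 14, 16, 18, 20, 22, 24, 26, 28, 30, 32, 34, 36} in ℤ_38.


Check ideal conditions for I = {0, 2, 4, 6, 8, 10, 12, 14, 16, 18, 20, 22, 24, 26, 28, 30, 32, 34, 36} in ℤ_38:
(1) I is an additive subgroup? Yes
(2) For r ∈ ℤ_38 and a ∈ I: r·a ∈ I? Yes

Yes, I is an ideal of ℤ_38


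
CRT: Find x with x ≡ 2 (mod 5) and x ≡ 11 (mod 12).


m₁ = 5, m₂ = 12, gcd = 1, so CRT applies. M = m₁·m₂ = 60
Let M₁ = M/m₁ = 12, M₂ = M/m₂ = 5
Find y₁ ≡ M₁⁻¹ (mod m₁): 12⁻¹ ≡ 3 (mod 5)
Find y₂ ≡ M₂⁻¹ (mod m₂): 5⁻¹ ≡ 5 (mod 12)
x = a₁·M₁·y₁ + a₂·M₂·y₂ = 2·12·3 + 11·5·5 = 347
Reduce mod 60: x ≡ 47
Check: 47 mod 5 = 2 ✓, 47 mod 12 = 11 ✓

x ≡ 47 (mod 60)


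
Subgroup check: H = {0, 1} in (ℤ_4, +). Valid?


Subgroup test for H = {0, 1} in (ℤ_4, +):
(1) 0 ∈ H? Yes
(2) Closure: for all a,b ∈ H, (a+b) mod 4 ∈ H? No  [counterexample: 1 + 1 = 2 ∉ H]
(3) Inverses: for all a ∈ H, -a mod 4 ∈ H? No

No, H is not a subgroup of ℤ_4


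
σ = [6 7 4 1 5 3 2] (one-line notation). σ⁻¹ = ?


To find σ⁻¹, swap domain and range:
σ(1) = 6 → σ⁻¹(6) = 1
σ(2) = 7 → σ⁻¹(7) = 2
σ(3) = 4 → σ⁻¹(4) = 3
σ(4) = 1 → σ⁻¹(1) = 4
σ(5) = 5 → σ⁻¹(5) = 5
σ(6) = 3 → σ⁻¹(3) = 6
σ(7) = 2 → σ⁻¹(2) = 7

σ⁻¹ = [4 7 6 3 5 1 2]


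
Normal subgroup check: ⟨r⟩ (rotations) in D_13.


H = ⟨r⟩ (rotations) in D_13
The rotation subgroup ⟨r⟩ has index 2 in D_13, so it is normal

Yes, normal subgroup


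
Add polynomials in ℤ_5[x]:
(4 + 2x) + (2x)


Add coefficients mod 5:
x^0: 4 + 0 = 4 (mod 5)
x^1: 2 + 2 = 4 (mod 5)
Result: 4 + 4x

f + g = 4 + 4x


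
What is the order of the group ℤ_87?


ℤ_n has n elements.

|ℤ_87| = 87


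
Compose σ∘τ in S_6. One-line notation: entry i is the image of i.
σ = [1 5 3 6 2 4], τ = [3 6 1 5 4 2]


σ∘τ: apply τ first, then σ
1 →τ 3 →σ 3
2 →τ 6 →σ 4
3 →τ 1 →σ 1
4 →τ 5 →σ 2
5 →τ 4 →σ 6
6 →τ 2 →σ 5

σ∘τ = [3 4 1 2 6 5]


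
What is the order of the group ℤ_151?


ℤ_n has n elements.

|ℤ_151| = 151


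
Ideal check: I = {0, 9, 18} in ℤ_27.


Check ideal conditions for I = {0, 9, 18} in ℤ_27:
(1) I is an additive subgroup? Yes
(2) For r ∈ ℤ_27 and a ∈ I: r·a ∈ I? Yes

Yes, I is an ideal of ℤ_27


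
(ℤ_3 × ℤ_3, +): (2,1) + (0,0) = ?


Operation: componentwise addition mod (3, 3)
(2,1) + (0,0) = ((a₁+b₁) mod 3, (a₂+b₂) mod 3) with a = (2,1), b = (0,0)

(2,1) + (0,0) = (2,1)


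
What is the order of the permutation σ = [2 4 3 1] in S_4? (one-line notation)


Cycle decomposition: (1 2 4)
Cycle lengths: 3
Order = lcm(3) = 3

ord(σ) = 3


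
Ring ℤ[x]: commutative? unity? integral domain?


Polynomial ring over ℤ (an integral domain) is a commutative integral domain with unity 1
Commutative: Yes
Integral domain: Yes
Has unity: Yes

ℤ[x]: Commutative=Yes, Unity=Yes


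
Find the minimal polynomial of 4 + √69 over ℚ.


Let α = 4 + √69. Then α - 4 = √69, so (α - 4)² = 69, giving α² - 8α - 53 = 0. Degree 2 and α ∉ ℚ, so this is the minimal polynomial.

Minimal polynomial: x² - 8x - 53


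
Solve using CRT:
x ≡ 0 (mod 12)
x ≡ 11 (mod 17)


m₁ = 12, m₂ = 17, gcd = 1, so CRT applies. M = m₁·m₂ = 204
Let M₁ = M/m₁ = 17, M₂ = M/m₂ = 12
Find y₁ ≡ M₁⁻¹ (mod m₁): 17⁻¹ ≡ 5 (mod 12)
Find y₂ ≡ M₂⁻¹ (mod m₂): 12⁻¹ ≡ 10 (mod 17)
x = a₁·M₁·y₁ + a₂·M₂·y₂ = 0·17·5 + 11·12·10 = 1320
Reduce mod 204: x ≡ 96
Check: 96 mod 12 = 0 ✓, 96 mod 17 = 11 ✓

x ≡ 96 (mod 204)


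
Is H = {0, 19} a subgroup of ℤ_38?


Subgroup test for H = {0, 19} in (ℤ_38, +):
(1) 0 ∈ H? Yes
(2) Closure: for all a,b ∈ H, (a+b) mod 38 ∈ H? Yes
(3) Inverses: for all a ∈ H, -a mod 38 ∈ H? Yes

Yes, H is a subgroup of ℤ_38


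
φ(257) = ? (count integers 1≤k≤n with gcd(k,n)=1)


Factor n: 257 = 257
φ(n) = n · ∏(1 - 1/p) over distinct primes p | n
φ(257) = 257 · (1 - 1/257) = 256

φ(257) = 256


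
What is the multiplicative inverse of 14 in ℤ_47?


Use the extended Euclidean algorithm to write 1 = 14·s + 47·t; then s mod 47 is the inverse.
Euclidean algorithm:
  14 = 0·47 + 14
  47 = 3·14 + 5
  14 = 2·5 + 4
  5 = 1·4 + 1
  4 = 4·1 + 0
gcd(14,47) = 1
Back-substitution gives: 14·(-10) + 47·(3) = 1
So 14⁻¹ ≡ -10 ≡ 37 (mod 47)
Check: 14 × 37 = 518 ≡ 1 (mod 47) ✓

14⁻¹ ≡ 37 (mod 47)


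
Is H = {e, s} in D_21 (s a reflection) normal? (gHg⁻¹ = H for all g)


H = {e, s} in D_21 (s a reflection)
r·s·r⁻¹ = sr⁻² ≠ s for n ≥ 3, so {e, s} is not closed under conjugation

No, not a normal subgroup


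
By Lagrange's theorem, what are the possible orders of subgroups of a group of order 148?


Lagrange's theorem: |H| divides |G|
|G| = 148
Divisors of 148: 1, 2, 4, 37, 74, 148

Possible subgroup orders: {1, 2, 4, 37, 74, 148}


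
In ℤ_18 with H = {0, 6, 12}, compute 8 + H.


8 + H = {8 + h (mod 18) : h ∈ H}
8+0=8, 8+6=14, 8+12=2
8 + H = {2, 8, 14} = 2 + H

8 + H = {2, 8, 14}


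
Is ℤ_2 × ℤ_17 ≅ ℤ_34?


Comparing ℤ_2 × ℤ_17 and ℤ_34:
gcd(2,17) = 1, so ℤ_2 × ℤ_17 ≅ ℤ_34 (CRT)

Yes, ℤ_2 × ℤ_17 ≅ ℤ_34


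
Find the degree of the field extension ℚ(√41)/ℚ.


√41 has minimal polynomial x² - 41 (irreducible over ℚ since 41 is squarefree)

[ℚ(√41)/ℚ] = 2


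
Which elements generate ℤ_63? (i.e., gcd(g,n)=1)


g generates ℤ_n iff gcd(g,n) = 1
Prime factors of 63: 3, 7
Generators are g ∈ {1,...,62} not divisible by any of these primes.
Generators: {1, 2, 4, 5, 8, 10, 11, 13, 16, 17, 19, 20, 22, 23, 25, 26, 29, 31, 32, 34, 37, 38, 40, 41, 43, 44, 46, 47, 50, 52, 53, 55, 58, 59, 61, 62}
Number of generators = φ(63) = 36

Generators of ℤ_63 = {1, 2, 4, 5, 8, 10, 11, 13, 16, 17, 19, 20, 22, 23, 25, 26, 29, 31, 32, 34, 37, 38, 40, 41, 43, 44, 46, 47, 50, 52, 53, 55, 58, 59, 61, 62}


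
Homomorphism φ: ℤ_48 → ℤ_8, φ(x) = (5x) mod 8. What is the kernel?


Kernel = preimage of identity
ker(φ) = {x ∈ ℤ_48 : 5x ≡ 0 (mod 8)}. Since 8 | 48, φ is well-defined. The kernel is the cyclic subgroup ⟨8⟩ of ℤ_48 (order 6), i.e. {0, 8, 16, 24, 32, 40}

ker(φ) = {0, 8, 16, 24, 32, 40}


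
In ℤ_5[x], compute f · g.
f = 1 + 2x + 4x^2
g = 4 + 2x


Expand and collect like terms; reduce coefficients mod 5:
x^0: 1·4 = 4 ≡ 4 (mod 5)
x^1: 1·2 + 2·4 = 10 ≡ 0 (mod 5)
x^2: 2·2 + 4·4 = 20 ≡ 0 (mod 5)
x^3: 4·2 = 8 ≡ 3 (mod 5)
Result: 4 + 3x^3

f · g = 4 + 3x^3


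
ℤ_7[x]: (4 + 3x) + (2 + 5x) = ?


Add coefficients mod 7:
x^0: 4 + 2 = 6 (mod 7)
x^1: 3 + 5 = 1 (mod 7)
Result: 6 + x

f + g = 6 + x


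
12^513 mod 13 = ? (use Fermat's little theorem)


Fermat's little theorem: if p is prime and gcd(a,p)=1, then a^(p-1) ≡ 1 (mod p)
p = 13 is prime, gcd(12,13) = 1
Reduce exponent: 513 mod 12 = 9
So 12^513 ≡ 12^9 (mod 13)
12^9 mod 13 = 12

12^513 ≡ 12 (mod 13)


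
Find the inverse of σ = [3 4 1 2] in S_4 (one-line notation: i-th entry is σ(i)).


To find σ⁻¹, swap domain and range:
σ(1) = 3 → σ⁻¹(3) = 1
σ(2) = 4 → σ⁻¹(4) = 2
σ(3) = 1 → σ⁻¹(1) = 3
σ(4) = 2 → σ⁻¹(2) = 4

σ⁻¹ = [3 4 1 2]


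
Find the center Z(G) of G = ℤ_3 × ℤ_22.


Z(G) = {g ∈ G | gx = xg for all x ∈ G}
Direct product of abelian groups is abelian, so Z(G) = G

Z(ℤ_3 × ℤ_22) = ℤ_3 × ℤ_22


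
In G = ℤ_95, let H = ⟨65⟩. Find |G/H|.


|⟨65⟩| = n / gcd(65, 95) = 95 / 5 = 19
H is normal (ℤ_95 is abelian).
|G/H| = |G| / |H| = 95 / 19 = 5

|G/H| = 5


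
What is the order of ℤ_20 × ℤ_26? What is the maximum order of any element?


|ℤ_20 × ℤ_26| = 20 × 26 = 520
Max element order = lcm(20,26) = 260
Cyclic? No (gcd=2)

|ℤ_20×ℤ_26| = 520, max element order = 260


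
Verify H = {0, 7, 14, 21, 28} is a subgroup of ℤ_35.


Subgroup test for H = {0, 7, 14, 21, 28} in (ℤ_35, +):
(1) 0 ∈ H? Yes
(2) Closure: for all a,b ∈ H, (a+b) mod 35 ∈ H? Yes
(3) Inverses: for all a ∈ H, -a mod 35 ∈ H? Yes

Yes, H is a subgroup of ℤ_35


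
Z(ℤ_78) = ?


Z(G) = {g ∈ G | gx = xg for all x ∈ G}
ℤ_78 is abelian, so Z(G) = G

Z(ℤ_78) = ℤ_78


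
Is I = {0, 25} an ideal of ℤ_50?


Check ideal conditions for I = {0, 25} in ℤ_50:
(1) I is an additive subgroup? Yes
(2) For r ∈ ℤ_50 and a ∈ I: r·a ∈ I? Yes

Yes, I is an ideal of ℤ_50


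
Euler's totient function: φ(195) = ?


Factor n: 195 = 3 × 5 × 13
φ(n) = n · ∏(1 - 1/p) over distinct primes p | n
φ(195) = 195 · (1 - 1/3) · (1 - 1/5) · (1 - 1/13) = 96

φ(195) = 96


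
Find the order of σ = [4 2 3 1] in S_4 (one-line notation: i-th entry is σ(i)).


Cycle decomposition: (1 4)
Cycle lengths: 2
Order = lcm(2) = 2

ord(σ) = 2


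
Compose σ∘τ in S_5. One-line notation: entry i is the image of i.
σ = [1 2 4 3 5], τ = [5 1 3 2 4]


σ∘τ: apply τ first, then σ
1 →τ 5 →σ 5
2 →τ 1 →σ 1
3 →τ 3 →σ 4
4 →τ 2 →σ 2
5 →τ 4 →σ 3

σ∘τ = [5 1 4 2 3]


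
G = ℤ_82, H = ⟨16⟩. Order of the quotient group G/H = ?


|⟨16⟩| = n / gcd(16, 82) = 82 / 2 = 41
H is normal (ℤ_82 is abelian).
|G/H| = |G| / |H| = 82 / 41 = 2

|G/H| = 2


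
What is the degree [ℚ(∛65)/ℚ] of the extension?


∛65 has minimal polynomial x³ - 65 (irreducible over ℚ since 65 is not a perfect cube)

[ℚ(∛65)/ℚ] = 3


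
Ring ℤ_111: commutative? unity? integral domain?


ℤ_111 is a commutative ring with unity 1; 111 = 3×37 is composite, so 3·37 ≡ 0 gives zero divisors (not an integral domain)
Commutative: Yes
Integral domain: No
Has unity: Yes

ℤ_111: Commutative=Yes, Unity=Yes


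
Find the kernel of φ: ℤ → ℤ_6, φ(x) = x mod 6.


Kernel = preimage of identity
ker(φ) = {x ∈ ℤ : x ≡ 0 (mod 6)} = 6ℤ = {0, ±6, ±12, ...}

ker(φ) = 6ℤ


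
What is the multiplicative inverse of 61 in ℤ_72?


Use the extended Euclidean algorithm to write 1 = 61·s + 72·t; then s mod 72 is the inverse.
Euclidean algorithm:
  61 = 0·72 + 61
  72 = 1·61 + 11
  61 = 5·11 + 6
  11 = 1·6 + 5
  6 = 1·5 + 1
  5 = 5·1 + 0
gcd(61,72) = 1
Back-substitution gives: 61·(13) + 72·(-11) = 1
So 61⁻¹ ≡ 13 ≡ 13 (mod 72)
Check: 61 × 13 = 793 ≡ 1 (mod 72) ✓

61⁻¹ ≡ 13 (mod 72)


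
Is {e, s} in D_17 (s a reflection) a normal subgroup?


H = {e, s} in D_17 (s a reflection)
r·s·r⁻¹ = sr⁻² ≠ s for n ≥ 3, so {e, s} is not closed under conjugation

No, not a normal subgroup


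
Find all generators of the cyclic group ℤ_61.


g generates ℤ_n iff gcd(g,n) = 1
Prime factors of 61: 61
Generators are g ∈ {1,...,60} not divisible by any of these primes.
Generators: {1, 2, 3, 4, 5, 6, 7, 8, 9, 10, 11, 12, 13, 14, 15, 16, 17, 18, 19, 20, 21, 22, 23, 24, 25, 26, 27, 28, 29, 30, 31, 32, 33, 34, 35, 36, 37, 38, 39, 40, 41, 42, 43, 44, 45, 46, 47, 48, 49, 50, 51, 52, 53, 54, 55, 56, 57, 58, 59, 60}
Number of generators = φ(61) = 60

Generators of ℤ_61 = {1, 2, 3, 4, 5, 6, 7, 8, 9, 10, 11, 12, 13, 14, 15, 16, 17, 18, 19, 20, 21, 22, 23, 24, 25, 26, 27, 28, 29, 30, 31, 32, 33, 34, 35, 36, 37, 38, 39, 40, 41, 42, 43, 44, 45, 46, 47, 48, 49, 50, 51, 52, 53, 54, 55, 56, 57, 58, 59, 60}


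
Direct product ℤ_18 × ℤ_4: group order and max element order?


|ℤ_18 × ℤ_4| = 18 × 4 = 72
Max element order = lcm(18,4) = 36
Cyclic? No (gcd=2)

|ℤ_18×ℤ_4| = 72, max element order = 36


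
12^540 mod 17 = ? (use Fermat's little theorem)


Fermat's little theorem: if p is prime and gcd(a,p)=1, then a^(p-1) ≡ 1 (mod p)
p = 17 is prime, gcd(12,17) = 1
Reduce exponent: 540 mod 16 = 12
So 12^540 ≡ 12^12 (mod 17)
12^12 mod 17 = 4

12^540 ≡ 4 (mod 17)


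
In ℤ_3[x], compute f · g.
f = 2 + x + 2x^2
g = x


Expand and collect like terms; reduce coefficients mod 3:
x^0: 2·0 = 0 ≡ 0 (mod 3)
x^1: 2·1 + 1·0 = 2 ≡ 2 (mod 3)
x^2: 1·1 + 2·0 = 1 ≡ 1 (mod 3)
x^3: 2·1 = 2 ≡ 2 (mod 3)
Result: 2x + x^2 + 2x^3

f · g = 2x + x^2 + 2x^3


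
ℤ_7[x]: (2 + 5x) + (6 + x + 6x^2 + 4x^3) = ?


Add coefficients mod 7:
x^0: 2 + 6 = 1 (mod 7)
x^1: 5 + 1 = 6 (mod 7)
x^2: 0 + 6 = 6 (mod 7)
x^3: 0 + 4 = 4 (mod 7)
Result: 1 + 6x + 6x^2 + 4x^3

f + g = 1 + 6x + 6x^2 + 4x^3


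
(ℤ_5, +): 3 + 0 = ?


Operation: addition mod 5
3 + 0 = (a + b) mod 5 with a = 3, b = 0

3 + 0 = 3


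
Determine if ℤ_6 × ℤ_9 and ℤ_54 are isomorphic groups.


Comparing ℤ_6 × ℤ_9 and ℤ_54:
gcd(6,9) = 3 ≠ 1. Max element order in ℤ_6×ℤ_9 is lcm(6,9) = 18 < 54, so it has no element of order 54

No, ℤ_6 × ℤ_9 ≇ ℤ_54


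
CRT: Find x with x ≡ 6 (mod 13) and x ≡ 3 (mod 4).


m₁ = 13, m₂ = 4, gcd = 1, so CRT applies. M = m₁·m₂ = 52
Let M₁ = M/m₁ = 4, M₂ = M/m₂ = 13
Find y₁ ≡ M₁⁻¹ (mod m₁): 4⁻¹ ≡ 10 (mod 13)
Find y₂ ≡ M₂⁻¹ (mod m₂): 13⁻¹ ≡ 1 (mod 4)
x = a₁·M₁·y₁ + a₂·M₂·y₂ = 6·4·10 + 3·13·1 = 279
Reduce mod 52: x ≡ 19
Check: 19 mod 13 = 6 ✓, 19 mod 4 = 3 ✓

x ≡ 19 (mod 52)


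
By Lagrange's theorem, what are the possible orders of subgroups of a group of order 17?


Lagrange's theorem: |H| divides |G|
|G| = 17
Divisors of 17: 1, 17

Possible subgroup orders: {1, 17}


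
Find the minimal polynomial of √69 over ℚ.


√69 satisfies x² - 69 = 0, irreducible over ℚ since 69 is squarefree

Minimal polynomial: x² - 69


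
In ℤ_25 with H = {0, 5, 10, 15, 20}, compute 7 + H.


7 + H = {7 + h (mod 25) : h ∈ H}
7+0=7, 7+5=12, 7+10=17, 7+15=22, 7+20=2
7 + H = {2, 7, 12, 17, 22} = 2 + H

7 + H = {2, 7, 12, 17, 22}


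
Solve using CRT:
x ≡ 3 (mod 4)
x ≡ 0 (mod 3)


m₁ = 4, m₂ = 3, gcd = 1, so CRT applies. M = m₁·m₂ = 12
Let M₁ = M/m₁ = 3, M₂ = M/m₂ = 4
Find y₁ ≡ M₁⁻¹ (mod m₁): 3⁻¹ ≡ 3 (mod 4)
Find y₂ ≡ M₂⁻¹ (mod m₂): 4⁻¹ ≡ 1 (mod 3)
x = a₁·M₁·y₁ + a₂·M₂·y₂ = 3·3·3 + 0·4·1 = 27
Reduce mod 12: x ≡ 3
Check: 3 mod 4 = 3 ✓, 3 mod 3 = 0 ✓

x ≡ 3 (mod 12)


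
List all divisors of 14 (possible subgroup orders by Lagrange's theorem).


Lagrange's theorem: |H| divides |G|
|G| = 14
Divisors of 14: 1, 2, 7, 14

Possible subgroup orders: {1, 2, 7, 14}


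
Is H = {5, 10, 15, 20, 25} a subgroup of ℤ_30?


Subgroup test for H = {5, 10, 15, 20, 25} in (ℤ_30, +):
(1) 0 ∈ H? No
(2) Closure: for all a,b ∈ H, (a+b) mod 30 ∈ H? No  [counterexample: 5 + 25 = 0 ∉ H]
(3) Inverses: for all a ∈ H, -a mod 30 ∈ H? Yes

No, H is not a subgroup of ℤ_30


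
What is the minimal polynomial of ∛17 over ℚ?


∛17 satisfies x³ - 17 = 0, irreducible over ℚ (no rational root; 17 is not a perfect cube)

Minimal polynomial: x³ - 17


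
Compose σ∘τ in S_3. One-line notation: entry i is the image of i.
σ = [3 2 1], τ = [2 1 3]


σ∘τ: apply τ first, then σ
1 →τ 2 →σ 2
2 →τ 1 →σ 3
3 →τ 3 →σ 1

σ∘τ = [2 3 1]


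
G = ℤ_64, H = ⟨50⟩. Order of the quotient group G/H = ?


|⟨50⟩| = n / gcd(50, 64) = 64 / 2 = 32
H is normal (ℤ_64 is abelian).
|G/H| = |G| / |H| = 64 / 32 = 2

|G/H| = 2


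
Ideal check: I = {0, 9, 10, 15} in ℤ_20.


Check ideal conditions for I = {0, 9, 10, 15} in ℤ_20:
(1) I is an additive subgroup? No
(2) For r ∈ ℤ_20 and a ∈ I: r·a ∈ I? No  [counterexample: r=2, a=9, r·a mod 20 = 18 ∉ I]

No, I is not an ideal of ℤ_20


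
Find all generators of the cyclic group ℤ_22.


g generates ℤ_n iff gcd(g,n) = 1
Prime factors of 22: 2, 11
Generators are g ∈ {1,...,21} not divisible by any of these primes.
Generators: {1, 3, 5, 7, 9, 13, 15, 17, 19, 21}
Number of generators = φ(22) = 10

Generators of ℤ_22 = {1, 3, 5, 7, 9, 13, 15, 17, 19, 21}


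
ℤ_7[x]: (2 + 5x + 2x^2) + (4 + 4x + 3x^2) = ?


Add coefficients mod 7:
x^0: 2 + 4 = 6 (mod 7)
x^1: 5 + 4 = 2 (mod 7)
x^2: 2 + 3 = 5 (mod 7)
Result: 6 + 2x + 5x^2

f + g = 6 + 2x + 5x^2


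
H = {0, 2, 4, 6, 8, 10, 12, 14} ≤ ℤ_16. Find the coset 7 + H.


7 + H = {7 + h (mod 16) : h ∈ H}
7+0=7, 7+2=9, 7+4=11, 7+6=13, 7+8=15, 7+10=1, 7+12=3, 7+14=5
7 + H = {1, 3, 5, 7, 9, 11, 13, 15} = 1 + H

7 + H = {1, 3, 5, 7, 9, 11, 13, 15}


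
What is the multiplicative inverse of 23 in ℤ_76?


Use the extended Euclidean algorithm to write 1 = 23·s + 76·t; then s mod 76 is the inverse.
Euclidean algorithm:
  23 = 0·76 + 23
  76 = 3·23 + 7
  23 = 3·7 + 2
  7 = 3·2 + 1
  2 = 2·1 + 0
gcd(23,76) = 1
Back-substitution gives: 23·(-33) + 76·(10) = 1
So 23⁻¹ ≡ -33 ≡ 43 (mod 76)
Check: 23 × 43 = 989 ≡ 1 (mod 76) ✓

23⁻¹ ≡ 43 (mod 76)


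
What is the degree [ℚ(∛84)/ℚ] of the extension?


∛84 has minimal polynomial x³ - 84 (irreducible over ℚ since 84 is not a perfect cube)

[ℚ(∛84)/ℚ] = 3


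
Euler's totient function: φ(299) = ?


Factor n: 299 = 13 × 23
φ(n) = n · ∏(1 - 1/p) over distinct primes p | n
φ(299) = 299 · (1 - 1/13) · (1 - 1/23) = 264

φ(299) = 264


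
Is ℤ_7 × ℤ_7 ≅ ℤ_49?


Comparing ℤ_7 × ℤ_7 and ℤ_49:
gcd(7,7) = 7 ≠ 1. Max element order in ℤ_7×ℤ_7 is lcm(7,7) = 7 < 49, so it has no element of order 49

No, ℤ_7 × ℤ_7 ≇ ℤ_49


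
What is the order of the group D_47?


|D_n| = 2n (n rotations and n reflections)
|D_47| = 2×47 = 94

|D_47| = 94


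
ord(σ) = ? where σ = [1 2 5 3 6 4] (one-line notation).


Cycle decomposition: (3 5 6 4)
Cycle lengths: 4
Order = lcm(4) = 4

ord(σ) = 4


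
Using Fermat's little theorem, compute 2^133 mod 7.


Fermat's little theorem: if p is prime and gcd(a,p)=1, then a^(p-1) ≡ 1 (mod p)
p = 7 is prime, gcd(2,7) = 1
Reduce exponent: 133 mod 6 = 1
So 2^133 ≡ 2^1 (mod 7)
2^1 mod 7 = 2

2^133 ≡ 2 (mod 7)


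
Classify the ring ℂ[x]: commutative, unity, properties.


Polynomial ring over ℂ (an integral domain) is a commutative integral domain with unity 1
Commutative: Yes
Integral domain: Yes
Has unity: Yes

ℂ[x]: Commutative=Yes, Unity=Yes


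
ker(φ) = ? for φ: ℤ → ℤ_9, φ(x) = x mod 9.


Kernel = preimage of identity
ker(φ) = {x ∈ ℤ : x ≡ 0 (mod 9)} = 9ℤ = {0, ±9, ±18, ...}

ker(φ) = 9ℤ


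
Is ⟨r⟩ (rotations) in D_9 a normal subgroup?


H = ⟨r⟩ (rotations) in D_9
The rotation subgroup ⟨r⟩ has index 2 in D_9, so it is normal

Yes, normal subgroup


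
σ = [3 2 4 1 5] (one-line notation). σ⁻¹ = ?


To find σ⁻¹, swap domain and range:
σ(1) = 3 → σ⁻¹(3) = 1
σ(2) = 2 → σ⁻¹(2) = 2
σ(3) = 4 → σ⁻¹(4) = 3
σ(4) = 1 → σ⁻¹(1) = 4
σ(5) = 5 → σ⁻¹(5) = 5

σ⁻¹ = [4 2 1 3 5]


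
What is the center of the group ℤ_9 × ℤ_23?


Z(G) = {g ∈ G | gx = xg for all x ∈ G}
Direct product of abelian groups is abelian, so Z(G) = G

Z(ℤ_9 × ℤ_23) = ℤ_9 × ℤ_23


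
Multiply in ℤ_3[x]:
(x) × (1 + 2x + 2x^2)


Expand and collect like terms; reduce coefficients mod 3:
x^0: 0·1 = 0 ≡ 0 (mod 3)
x^1: 0·2 + 1·1 = 1 ≡ 1 (mod 3)
x^2: 0·2 + 1·2 = 2 ≡ 2 (mod 3)
x^3: 1·2 = 2 ≡ 2 (mod 3)
Result: x + 2x^2 + 2x^3

f · g = x + 2x^2 + 2x^3


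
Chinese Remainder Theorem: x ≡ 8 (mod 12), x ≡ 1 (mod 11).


m₁ = 12, m₂ = 11, gcd = 1, so CRT applies. M = m₁·m₂ = 132
Let M₁ = M/m₁ = 11, M₂ = M/m₂ = 12
Find y₁ ≡ M₁⁻¹ (mod m₁): 11⁻¹ ≡ 11 (mod 12)
Find y₂ ≡ M₂⁻¹ (mod m₂): 12⁻¹ ≡ 1 (mod 11)
x = a₁·M₁·y₁ + a₂·M₂·y₂ = 8·11·11 + 1·12·1 = 980
Reduce mod 132: x ≡ 56
Check: 56 mod 12 = 8 ✓, 56 mod 11 = 1 ✓

x ≡ 56 (mod 132)


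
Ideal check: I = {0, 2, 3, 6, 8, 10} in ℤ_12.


Check ideal conditions for I = {0, 2, 3, 6, 8, 10} in ℤ_12:
(1) I is an additive subgroup? No
(2) For r ∈ ℤ_12 and a ∈ I: r·a ∈ I? No  [counterexample: r=2, a=2, r·a mod 12 = 4 ∉ I]

No, I is not an ideal of ℤ_12


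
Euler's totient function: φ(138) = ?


Factor n: 138 = 2 × 3 × 23
φ(n) = n · ∏(1 - 1/p) over distinct primes p | n
φ(138) = 138 · (1 - 1/2) · (1 - 1/3) · (1 - 1/23) = 44

φ(138) = 44


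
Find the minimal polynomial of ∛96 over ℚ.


∛96 satisfies x³ - 96 = 0, irreducible over ℚ (no rational root; 96 is not a perfect cube)

Minimal polynomial: x³ - 96


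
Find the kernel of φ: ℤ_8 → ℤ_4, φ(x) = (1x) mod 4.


Kernel = preimage of identity
ker(φ) = {x ∈ ℤ_8 : 1x ≡ 0 (mod 4)}. Since 4 | 8, φ is well-defined. The kernel is the cyclic subgroup ⟨4⟩ of ℤ_8 (order 2), i.e. {0, 4}

ker(φ) = {0, 4}


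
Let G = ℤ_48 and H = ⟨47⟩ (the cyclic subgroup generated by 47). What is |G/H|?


|⟨47⟩| = n / gcd(47, 48) = 48 / 1 = 48
H is normal (ℤ_48 is abelian).
|G/H| = |G| / |H| = 48 / 48 = 1

|G/H| = 1


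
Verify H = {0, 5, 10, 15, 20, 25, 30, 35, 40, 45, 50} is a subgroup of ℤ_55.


Subgroup test for H = {0, 5, 10, 15, 20, 25, 30, 35, 40, 45, 50} in (ℤ_55, +):
(1) 0 ∈ H? Yes
(2) Closure: for all a,b ∈ H, (a+b) mod 55 ∈ H? Yes
(3) Inverses: for all a ∈ H, -a mod 55 ∈ H? Yes

Yes, H is a subgroup of ℤ_55


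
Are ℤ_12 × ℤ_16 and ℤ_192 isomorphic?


Comparing ℤ_12 × ℤ_16 and ℤ_192:
gcd(12,16) = 4 ≠ 1. Max element order in ℤ_12×ℤ_16 is lcm(12,16) = 48 < 192, so it has no element of order 192

No, ℤ_12 × ℤ_16 ≇ ℤ_192


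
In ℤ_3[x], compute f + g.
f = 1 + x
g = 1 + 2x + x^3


Add coefficients mod 3:
x^0: 1 + 1 = 2 (mod 3)
x^1: 1 + 2 = 0 (mod 3)
x^2: 0 + 0 = 0 (mod 3)
x^3: 0 + 1 = 1 (mod 3)
Result: 2 + x^3

f + g = 2 + x^3


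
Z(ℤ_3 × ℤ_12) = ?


Z(G) = {g ∈ G | gx = xg for all x ∈ G}
Direct product of abelian groups is abelian, so Z(G) = G

Z(ℤ_3 × ℤ_12) = ℤ_3 × ℤ_12


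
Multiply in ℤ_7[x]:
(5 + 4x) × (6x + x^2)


Expand and collect like terms; reduce coefficients mod 7:
x^0: 5·0 = 0 ≡ 0 (mod 7)
x^1: 5·6 + 4·0 = 30 ≡ 2 (mod 7)
x^2: 5·1 + 4·6 = 29 ≡ 1 (mod 7)
x^3: 4·1 = 4 ≡ 4 (mod 7)
Result: 2x + x^2 + 4x^3

f · g = 2x + x^2 + 4x^3


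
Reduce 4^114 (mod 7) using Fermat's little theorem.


Fermat's little theorem: if p is prime and gcd(a,p)=1, then a^(p-1) ≡ 1 (mod p)
p = 7 is prime, gcd(4,7) = 1
Reduce exponent: 114 mod 6 = 0
So 4^114 ≡ 4^0 (mod 7)
4^0 = 1

4^114 ≡ 1 (mod 7)


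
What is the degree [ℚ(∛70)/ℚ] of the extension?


∛70 has minimal polynomial x³ - 70 (irreducible over ℚ since 70 is not a perfect cube)

[ℚ(∛70)/ℚ] = 3


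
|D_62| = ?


|D_n| = 2n (n rotations and n reflections)
|D_62| = 2×62 = 124

|D_62| = 124


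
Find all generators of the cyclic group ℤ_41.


g generates ℤ_n iff gcd(g,n) = 1
Prime factors of 41: 41
Generators are g ∈ {1,...,40} not divisible by any of these primes.
Generators: {1, 2, 3, 4, 5, 6, 7, 8, 9, 10, 11, 12, 13, 14, 15, 16, 17, 18, 19, 20, 21, 22, 23, 24, 25, 26, 27, 28, 29, 30, 31, 32, 33, 34, 35, 36, 37, 38, 39, 40}
Number of generators = φ(41) = 40

Generators of ℤ_41 = {1, 2, 3, 4, 5, 6, 7, 8, 9, 10, 11, 12, 13, 14, 15, 16, 17, 18, 19, 20, 21, 22, 23, 24, 25, 26, 27, 28, 29, 30, 31, 32, 33, 34, 35, 36, 37, 38, 39, 40}


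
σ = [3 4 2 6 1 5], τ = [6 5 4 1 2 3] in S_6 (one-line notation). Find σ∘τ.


σ∘τ: apply τ first, then σ
1 →τ 6 →σ 5
2 →τ 5 →σ 1
3 →τ 4 →σ 6
4 →τ 1 →σ 3
5 →τ 2 →σ 4
6 →τ 3 →σ 2

σ∘τ = [5 1 6 3 4 2]


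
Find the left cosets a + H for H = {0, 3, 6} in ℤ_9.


H = {0, 3, 6}, |H| = 3
Number of cosets = |G|/|H| = 9/3 = 3
0 + H = {0, 3, 6}
1 + H = {1, 4, 7}
2 + H = {2, 5, 8}

Cosets: 0+H={0,3,6}; 1+H={1,4,7}; 2+H={2,5,8}


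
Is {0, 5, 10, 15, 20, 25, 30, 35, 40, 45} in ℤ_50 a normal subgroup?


H = {0, 5, 10, 15, 20, 25, 30, 35, 40, 45} in ℤ_50
ℤ_50 is abelian; every subgroup of an abelian group is normal

Yes, normal subgroup


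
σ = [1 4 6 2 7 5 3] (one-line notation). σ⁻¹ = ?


To find σ⁻¹, swap domain and range:
σ(1) = 1 → σ⁻¹(1) = 1
σ(2) = 4 → σ⁻¹(4) = 2
σ(3) = 6 → σ⁻¹(6) = 3
σ(4) = 2 → σ⁻¹(2) = 4
σ(5) = 7 → σ⁻¹(7) = 5
σ(6) = 5 → σ⁻¹(5) = 6
σ(7) = 3 → σ⁻¹(3) = 7

σ⁻¹ = [1 4 7 2 6 3 5]


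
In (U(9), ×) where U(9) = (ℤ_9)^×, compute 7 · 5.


Operation: multiplication mod 9
7 · 5 = (a × b) mod 9 with a = 7, b = 5

7 · 5 = 8


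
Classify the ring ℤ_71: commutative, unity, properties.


ℤ_71 is a commutative ring with unity 1; 71 is prime, so ℤ_71 is a field (hence an integral domain)
Commutative: Yes
Integral domain: Yes
Has unity: Yes

ℤ_71: Commutative=Yes, Unity=Yes


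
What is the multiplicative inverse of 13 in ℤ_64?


Use the extended Euclidean algorithm to write 1 = 13·s + 64·t; then s mod 64 is the inverse.
Euclidean algorithm:
  13 = 0·64 + 13
  64 = 4·13 + 12
  13 = 1·12 + 1
  12 = 12·1 + 0
gcd(13,64) = 1
Back-substitution gives: 13·(5) + 64·(-1) = 1
So 13⁻¹ ≡ 5 ≡ 5 (mod 64)
Check: 13 × 5 = 65 ≡ 1 (mod 64) ✓

13⁻¹ ≡ 5 (mod 64)


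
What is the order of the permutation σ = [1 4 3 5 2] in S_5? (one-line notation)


Cycle decomposition: (2 4 5)
Cycle lengths: 3
Order = lcm(3) = 3

ord(σ) = 3


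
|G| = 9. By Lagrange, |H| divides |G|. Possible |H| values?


Lagrange's theorem: |H| divides |G|
|G| = 9
Divisors of 9: 1, 3, 9

Possible subgroup orders: {1, 3, 9}


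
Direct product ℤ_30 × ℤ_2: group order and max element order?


|ℤ_30 × ℤ_2| = 30 × 2 = 60
Max element order = lcm(30,2) = 30
Cyclic? No (gcd=2)

|ℤ_30×ℤ_2| = 60, max element order = 30


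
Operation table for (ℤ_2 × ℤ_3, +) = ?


Elements: {(0,0), (0,1), (0,2), (1,0), (1,1), (1,2)}
Operation: componentwise addition mod (2, 3)
Entry (a, b) = ((a₁+b₁) mod 2, (a₂+b₂) mod 3)

Cayley table:
      | (0,0) | (0,1) | (0,2) | (1,0) | (1,1) | (1,2)
(0,0) | (0,0) | (0,1) | (0,2) | (1,0) | (1,1) | (1,2)
(0,1) | (0,1) | (0,2) | (0,0) | (1,1) | (1,2) | (1,0)
(0,2) | (0,2) | (0,0) | (0,1) | (1,2) | (1,0) | (1,1)
(1,0) | (1,0) | (1,1) | (1,2) | (0,0) | (0,1) | (0,2)
(1,1) | (1,1) | (1,2) | (1,0) | (0,1) | (0,2) | (0,0)
(1,2) | (1,2) | (1,0) | (1,1) | (0,2) | (0,0) | (0,1)


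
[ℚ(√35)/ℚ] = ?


√35 has minimal polynomial x² - 35 (irreducible over ℚ since 35 is squarefree)

[ℚ(√35)/ℚ] = 2


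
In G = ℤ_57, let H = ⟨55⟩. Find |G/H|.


|⟨55⟩| = n / gcd(55, 57) = 57 / 1 = 57
H is normal (ℤ_57 is abelian).
|G/H| = |G| / |H| = 57 / 57 = 1

|G/H| = 1


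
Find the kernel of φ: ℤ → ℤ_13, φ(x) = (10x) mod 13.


Kernel = preimage of identity
ker(φ) = {x ∈ ℤ : 10x ≡ 0 (mod 13)}. gcd(10,13) = 1, so 10x ≡ 0 (mod 13) ⟺ x ≡ 0 (mod 13/1 = 13). Hence ker(φ) = 13ℤ

ker(φ) = 13ℤ
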